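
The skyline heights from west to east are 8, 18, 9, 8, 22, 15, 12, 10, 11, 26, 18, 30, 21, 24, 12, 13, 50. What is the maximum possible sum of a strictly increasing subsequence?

Let S[i] be the best sum of a strictly increasing subsequence ending at i:
i:       1   2   3   4   5   6   7   8   9  10  11  12  13  14  15  16  17
a[i]:    8  18   9   8  22  15  12  10  11  26  18  30  21  24  12  13  50
S:       8  26  17   8  48  32  29  27  38  74  56 104  77 101  50  63 154
Maximum is 154 (e.g. 8 + 18 + 22 + 26 + 30 + 50).

154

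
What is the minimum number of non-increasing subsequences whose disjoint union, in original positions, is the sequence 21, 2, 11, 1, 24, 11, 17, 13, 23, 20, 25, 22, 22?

5

Place each on the leftmost legal pile:
21 → new pile 1 (tops now [21])
2 → pile 1 (tops now [2])
11 → new pile 2 (tops now [2, 11])
1 → pile 1 (tops now [1, 11])
24 → new pile 3 (tops now [1, 11, 24])
11 → pile 2 (tops now [1, 11, 24])
17 → pile 3 (tops now [1, 11, 17])
13 → pile 3 (tops now [1, 11, 13])
23 → new pile 4 (tops now [1, 11, 13, 23])
20 → pile 4 (tops now [1, 11, 13, 20])
25 → new pile 5 (tops now [1, 11, 13, 20, 25])
22 → pile 5 (tops now [1, 11, 13, 20, 22])
22 → pile 5 (tops now [1, 11, 13, 20, 22])
Five piles.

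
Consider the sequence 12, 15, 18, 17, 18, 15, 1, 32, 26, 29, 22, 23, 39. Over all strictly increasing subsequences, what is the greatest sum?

156

Let S[i] be the best sum of a strictly increasing subsequence ending at i:
i:       1   2   3   4   5   6   7   8   9  10  11  12  13
a[i]:   12  15  18  17  18  15   1  32  26  29  22  23  39
S:      12  27  45  44  62  27   1  94  88 117  84 107 156
Maximum is 156 (e.g. 12 + 15 + 17 + 18 + 26 + 29 + 39).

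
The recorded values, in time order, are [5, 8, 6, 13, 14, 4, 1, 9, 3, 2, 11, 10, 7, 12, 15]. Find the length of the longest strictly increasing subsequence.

Track the smallest tail for each achievable length (strict):
5 → extends → [5]
8 → extends → [5, 8]
6 → replaces 8 → [5, 6]
13 → extends → [5, 6, 13]
14 → extends → [5, 6, 13, 14]
4 → replaces 5 → [4, 6, 13, 14]
1 → replaces 4 → [1, 6, 13, 14]
9 → replaces 13 → [1, 6, 9, 14]
3 → replaces 6 → [1, 3, 9, 14]
2 → replaces 3 → [1, 2, 9, 14]
11 → replaces 14 → [1, 2, 9, 11]
10 → replaces 11 → [1, 2, 9, 10]
7 → replaces 9 → [1, 2, 7, 10]
12 → extends → [1, 2, 7, 10, 12]
15 → extends → [1, 2, 7, 10, 12, 15]
Six tails, so the longest strictly increasing subsequence has length 6 (e.g. 5, 8, 9, 11, 12, 15).

6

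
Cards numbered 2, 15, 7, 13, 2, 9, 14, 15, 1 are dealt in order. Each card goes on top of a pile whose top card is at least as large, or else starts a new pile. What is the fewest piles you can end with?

Place each on the leftmost legal pile:
2 → new pile 1 (tops now [2])
15 → new pile 2 (tops now [2, 15])
7 → pile 2 (tops now [2, 7])
13 → new pile 3 (tops now [2, 7, 13])
2 → pile 1 (tops now [2, 7, 13])
9 → pile 3 (tops now [2, 7, 9])
14 → new pile 4 (tops now [2, 7, 9, 14])
15 → new pile 5 (tops now [2, 7, 9, 14, 15])
1 → pile 1 (tops now [1, 7, 9, 14, 15])
Five piles.

5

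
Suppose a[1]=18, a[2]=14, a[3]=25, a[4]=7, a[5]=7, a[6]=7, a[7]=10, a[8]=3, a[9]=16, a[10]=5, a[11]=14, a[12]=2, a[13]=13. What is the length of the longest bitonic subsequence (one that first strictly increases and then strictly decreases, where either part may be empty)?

inc[i] = longest strictly increasing subsequence ending at i; dec[i] = longest strictly decreasing subsequence starting at i:
i:      1  2  3  4  5  6  7  8  9 10 11 12 13
a[i]:  18 14 25  7  7  7 10  3 16  5 14  2 13
inc:    1  1  2  1  1  1  2  1  3  2  3  1  3
dec:    5  4  4  3  3  3  3  2  3  2  2  1  1
Best peak at i=1 (value 18): inc=1, dec=5, length 1+5−1 = 5.

5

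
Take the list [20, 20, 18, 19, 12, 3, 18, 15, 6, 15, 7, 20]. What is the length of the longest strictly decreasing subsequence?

5

Negate each value so 'decreasing' becomes 'increasing', then run patience tails on the negated sequence:
-20 → extends → [-20]
-20 → already a tail → [-20]
-18 → extends → [-20, -18]
-19 → replaces -18 → [-20, -19]
-12 → extends → [-20, -19, -12]
-3 → extends → [-20, -19, -12, -3]
-18 → replaces -12 → [-20, -19, -18, -3]
-15 → replaces -3 → [-20, -19, -18, -15]
-6 → extends → [-20, -19, -18, -15, -6]
-15 → already a tail → [-20, -19, -18, -15, -6]
-7 → replaces -6 → [-20, -19, -18, -15, -7]
-20 → already a tail → [-20, -19, -18, -15, -7]
Five tails, so the longest strictly decreasing subsequence of the original has length 5.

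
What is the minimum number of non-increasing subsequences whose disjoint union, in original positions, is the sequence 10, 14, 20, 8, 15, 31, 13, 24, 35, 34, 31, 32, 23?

Place each on the leftmost legal pile:
10 → new pile 1 (tops now [10])
14 → new pile 2 (tops now [10, 14])
20 → new pile 3 (tops now [10, 14, 20])
8 → pile 1 (tops now [8, 14, 20])
15 → pile 3 (tops now [8, 14, 15])
31 → new pile 4 (tops now [8, 14, 15, 31])
13 → pile 2 (tops now [8, 13, 15, 31])
24 → pile 4 (tops now [8, 13, 15, 24])
35 → new pile 5 (tops now [8, 13, 15, 24, 35])
34 → pile 5 (tops now [8, 13, 15, 24, 34])
31 → pile 5 (tops now [8, 13, 15, 24, 31])
32 → new pile 6 (tops now [8, 13, 15, 24, 31, 32])
23 → pile 4 (tops now [8, 13, 15, 23, 31, 32])
Six piles.

6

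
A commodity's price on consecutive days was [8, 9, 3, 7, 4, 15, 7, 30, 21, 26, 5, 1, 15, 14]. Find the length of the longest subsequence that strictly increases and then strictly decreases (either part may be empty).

inc[i] = longest strictly increasing subsequence ending at i; dec[i] = longest strictly decreasing subsequence starting at i:
i:      1  2  3  4  5  6  7  8  9 10 11 12 13 14
a[i]:   8  9  3  7  4 15  7 30 21 26  5  1 15 14
inc:    1  2  1  2  2  3  3  4  4  5  3  1  4  4
dec:    4  4  2  3  2  4  3  4  3  3  2  1  2  1
Best peak at i=8 (value 30): inc=4, dec=4, length 4+4−1 = 7.

7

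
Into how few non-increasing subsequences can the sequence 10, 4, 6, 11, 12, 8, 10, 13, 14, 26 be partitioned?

Place each on the leftmost legal pile:
10 → new pile 1 (tops now [10])
4 → pile 1 (tops now [4])
6 → new pile 2 (tops now [4, 6])
11 → new pile 3 (tops now [4, 6, 11])
12 → new pile 4 (tops now [4, 6, 11, 12])
8 → pile 3 (tops now [4, 6, 8, 12])
10 → pile 4 (tops now [4, 6, 8, 10])
13 → new pile 5 (tops now [4, 6, 8, 10, 13])
14 → new pile 6 (tops now [4, 6, 8, 10, 13, 14])
26 → new pile 7 (tops now [4, 6, 8, 10, 13, 14, 26])
Seven piles.

7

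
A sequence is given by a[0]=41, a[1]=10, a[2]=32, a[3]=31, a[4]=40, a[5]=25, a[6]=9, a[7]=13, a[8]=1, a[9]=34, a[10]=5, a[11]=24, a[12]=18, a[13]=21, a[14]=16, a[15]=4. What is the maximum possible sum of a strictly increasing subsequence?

82

Let S[i] be the best sum of a strictly increasing subsequence ending at i:
i:      0  1  2  3  4  5  6  7  8  9 10 11 12 13 14 15
a[i]:  41 10 32 31 40 25  9 13  1 34  5 24 18 21 16  4
S:     41 10 42 41 82 35  9 23  1 76  6 47 41 62 39  5
Maximum is 82 (e.g. 10 + 32 + 40).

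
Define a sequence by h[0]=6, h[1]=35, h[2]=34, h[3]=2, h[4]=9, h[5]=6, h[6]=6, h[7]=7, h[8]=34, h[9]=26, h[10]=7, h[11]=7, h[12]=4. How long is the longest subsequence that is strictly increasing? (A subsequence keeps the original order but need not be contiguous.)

4

Track the smallest tail for each achievable length (strict):
6 → extends → [6]
35 → extends → [6, 35]
34 → replaces 35 → [6, 34]
2 → replaces 6 → [2, 34]
9 → replaces 34 → [2, 9]
6 → replaces 9 → [2, 6]
6 → already a tail → [2, 6]
7 → extends → [2, 6, 7]
34 → extends → [2, 6, 7, 34]
26 → replaces 34 → [2, 6, 7, 26]
7 → already a tail → [2, 6, 7, 26]
7 → already a tail → [2, 6, 7, 26]
4 → replaces 6 → [2, 4, 7, 26]
Four tails, so the longest strictly increasing subsequence has length 4 (e.g. 2, 6, 7, 34).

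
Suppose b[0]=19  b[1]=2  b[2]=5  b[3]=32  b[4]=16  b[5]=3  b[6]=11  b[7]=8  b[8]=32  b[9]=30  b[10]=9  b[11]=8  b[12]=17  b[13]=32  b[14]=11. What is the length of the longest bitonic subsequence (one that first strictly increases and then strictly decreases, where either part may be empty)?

7

inc[i] = longest strictly increasing subsequence ending at i; dec[i] = longest strictly decreasing subsequence starting at i:
i:      0  1  2  3  4  5  6  7  8  9 10 11 12 13 14
b[i]:  19  2  5 32 16  3 11  8 32 30  9  8 17 32 11
inc:    1  1  2  3  3  2  3  3  4  4  4  3  5  6  5
dec:    5  1  2  5  4  1  3  1  4  3  2  1  2  2  1
Best peak at i=3 (value 32): inc=3, dec=5, length 3+5−1 = 7.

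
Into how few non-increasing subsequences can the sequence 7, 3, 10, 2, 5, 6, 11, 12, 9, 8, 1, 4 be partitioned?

5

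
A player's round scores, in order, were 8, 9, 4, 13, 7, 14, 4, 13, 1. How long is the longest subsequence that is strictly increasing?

4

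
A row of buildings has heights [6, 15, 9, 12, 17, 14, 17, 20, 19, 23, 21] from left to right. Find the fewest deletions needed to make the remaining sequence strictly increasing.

Fewest deletions = n − (longest strictly increasing subsequence).
i:      1  2  3  4  5  6  7  8  9 10 11
a[i]:   6 15  9 12 17 14 17 20 19 23 21
dp:     1  2  2  3  4  4  5  6  6  7  7
max dp = 7, so deletions = 11 − 7 = 4.

4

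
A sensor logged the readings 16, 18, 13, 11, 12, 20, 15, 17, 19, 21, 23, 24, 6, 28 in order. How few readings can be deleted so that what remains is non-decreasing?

5

Fewest deletions = n − (longest non-decreasing subsequence).
Patience tails:
16 → extends → [16]
18 → extends → [16, 18]
13 → replaces 16 → [13, 18]
11 → replaces 13 → [11, 18]
12 → replaces 18 → [11, 12]
20 → extends → [11, 12, 20]
15 → replaces 20 → [11, 12, 15]
17 → extends → [11, 12, 15, 17]
19 → extends → [11, 12, 15, 17, 19]
21 → extends → [11, 12, 15, 17, 19, 21]
23 → extends → [11, 12, 15, 17, 19, 21, 23]
24 → extends → [11, 12, 15, 17, 19, 21, 23, 24]
6 → replaces 11 → [6, 12, 15, 17, 19, 21, 23, 24]
28 → extends → [6, 12, 15, 17, 19, 21, 23, 24, 28]
Longest non-decreasing subsequence has length 9, so deletions = 14 − 9 = 5.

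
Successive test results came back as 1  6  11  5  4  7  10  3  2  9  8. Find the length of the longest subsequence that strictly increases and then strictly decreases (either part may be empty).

7

inc[i] = longest strictly increasing subsequence ending at i; dec[i] = longest strictly decreasing subsequence starting at i:
i:      1  2  3  4  5  6  7  8  9 10 11
a[i]:   1  6 11  5  4  7 10  3  2  9  8
inc:    1  2  3  2  2  3  4  2  2  4  4
dec:    1  5  5  4  3  3  3  2  1  2  1
Best peak at i=3 (value 11): inc=3, dec=5, length 3+5−1 = 7.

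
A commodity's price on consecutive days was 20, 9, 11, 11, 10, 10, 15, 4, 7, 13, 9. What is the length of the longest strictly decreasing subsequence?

4

Negate each value so 'decreasing' becomes 'increasing', then run patience tails on the negated sequence:
-20 → extends → [-20]
-9 → extends → [-20, -9]
-11 → replaces -9 → [-20, -11]
-11 → already a tail → [-20, -11]
-10 → extends → [-20, -11, -10]
-10 → already a tail → [-20, -11, -10]
-15 → replaces -11 → [-20, -15, -10]
-4 → extends → [-20, -15, -10, -4]
-7 → replaces -4 → [-20, -15, -10, -7]
-13 → replaces -10 → [-20, -15, -13, -7]
-9 → replaces -7 → [-20, -15, -13, -9]
Four tails, so the longest strictly decreasing subsequence of the original has length 4.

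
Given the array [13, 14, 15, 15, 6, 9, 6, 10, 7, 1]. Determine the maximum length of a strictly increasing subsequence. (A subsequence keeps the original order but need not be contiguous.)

3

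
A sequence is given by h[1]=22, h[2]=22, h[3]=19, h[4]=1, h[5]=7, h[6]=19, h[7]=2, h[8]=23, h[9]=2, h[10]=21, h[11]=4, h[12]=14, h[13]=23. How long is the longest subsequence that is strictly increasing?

Let dp[i] be the length of the longest such subsequence ending at index i:
i:      1  2  3  4  5  6  7  8  9 10 11 12 13
h[i]:  22 22 19  1  7 19  2 23  2 21  4 14 23
dp:     1  1  1  1  2  3  2  4  2  4  3  4  5
Maximum dp value is 5.

5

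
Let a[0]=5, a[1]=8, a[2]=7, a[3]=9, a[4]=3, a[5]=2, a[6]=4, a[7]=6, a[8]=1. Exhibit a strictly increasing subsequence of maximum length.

5, 8, 9

Patience tails give the LIS length; then backtrack through the dp parents:
5 → extends → [5]
8 → extends → [5, 8]
7 → replaces 8 → [5, 7]
9 → extends → [5, 7, 9]
3 → replaces 5 → [3, 7, 9]
2 → replaces 3 → [2, 7, 9]
4 → replaces 7 → [2, 4, 9]
6 → replaces 9 → [2, 4, 6]
1 → replaces 2 → [1, 4, 6]
Length 3; one witness is 5, 8, 9.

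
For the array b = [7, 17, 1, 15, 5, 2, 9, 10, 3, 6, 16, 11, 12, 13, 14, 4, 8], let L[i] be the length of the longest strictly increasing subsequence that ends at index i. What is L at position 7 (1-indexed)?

3

dp[i] = 1 + max{dp[j] : j<i, b[j]<b[i]} (or 1 if no such j):
i:      1  2  3  4  5  6  7  8  9 10 11 12 13 14 15 16 17
b[i]:   7 17  1 15  5  2  9 10  3  6 16 11 12 13 14  4  8
dp:     1  2  1  2  2  2  3  4  3  4  5  5  6  7  8  4  5
At index 7 the value is 3.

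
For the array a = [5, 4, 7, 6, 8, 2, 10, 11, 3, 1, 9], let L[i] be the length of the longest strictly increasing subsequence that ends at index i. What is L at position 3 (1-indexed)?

dp[i] = 1 + max{dp[j] : j<i, a[j]<a[i]} (or 1 if no such j):
i:      1  2  3  4  5  6  7  8  9 10 11
a[i]:   5  4  7  6  8  2 10 11  3  1  9
dp:     1  1  2  2  3  1  4  5  2  1  4
At index 3 the value is 2.

2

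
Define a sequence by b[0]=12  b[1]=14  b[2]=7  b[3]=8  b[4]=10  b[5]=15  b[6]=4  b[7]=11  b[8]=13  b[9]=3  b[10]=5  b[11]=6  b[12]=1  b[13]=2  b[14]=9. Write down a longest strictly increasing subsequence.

Patience tails give the LIS length; then backtrack through the dp parents:
12 → extends → [12]
14 → extends → [12, 14]
7 → replaces 12 → [7, 14]
8 → replaces 14 → [7, 8]
10 → extends → [7, 8, 10]
15 → extends → [7, 8, 10, 15]
4 → replaces 7 → [4, 8, 10, 15]
11 → replaces 15 → [4, 8, 10, 11]
13 → extends → [4, 8, 10, 11, 13]
3 → replaces 4 → [3, 8, 10, 11, 13]
5 → replaces 8 → [3, 5, 10, 11, 13]
6 → replaces 10 → [3, 5, 6, 11, 13]
1 → replaces 3 → [1, 5, 6, 11, 13]
2 → replaces 5 → [1, 2, 6, 11, 13]
9 → replaces 11 → [1, 2, 6, 9, 13]
Length 5; one witness is 7, 8, 10, 11, 13.

7, 8, 10, 11, 13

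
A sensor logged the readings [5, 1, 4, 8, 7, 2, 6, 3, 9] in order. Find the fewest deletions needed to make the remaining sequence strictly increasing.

Fewest deletions = n − (longest strictly increasing subsequence).
Patience tails:
5 → extends → [5]
1 → replaces 5 → [1]
4 → extends → [1, 4]
8 → extends → [1, 4, 8]
7 → replaces 8 → [1, 4, 7]
2 → replaces 4 → [1, 2, 7]
6 → replaces 7 → [1, 2, 6]
3 → replaces 6 → [1, 2, 3]
9 → extends → [1, 2, 3, 9]
Longest strictly increasing subsequence has length 4, so deletions = 9 − 4 = 5.

5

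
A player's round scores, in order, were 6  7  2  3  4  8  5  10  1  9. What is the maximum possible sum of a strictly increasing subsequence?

31

Let S[i] be the best sum of a strictly increasing subsequence ending at i:
i:      1  2  3  4  5  6  7  8  9 10
a[i]:   6  7  2  3  4  8  5 10  1  9
S:      6 13  2  5  9 21 14 31  1 30
Maximum is 31 (e.g. 6 + 7 + 8 + 10).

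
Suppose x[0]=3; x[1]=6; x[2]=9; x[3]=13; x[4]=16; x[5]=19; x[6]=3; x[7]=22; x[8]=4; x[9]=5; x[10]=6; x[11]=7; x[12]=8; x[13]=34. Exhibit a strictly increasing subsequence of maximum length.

3, 6, 9, 13, 16, 19, 22, 34

Patience tails give the LIS length; then backtrack through the dp parents:
3 → extends → [3]
6 → extends → [3, 6]
9 → extends → [3, 6, 9]
13 → extends → [3, 6, 9, 13]
16 → extends → [3, 6, 9, 13, 16]
19 → extends → [3, 6, 9, 13, 16, 19]
3 → already a tail → [3, 6, 9, 13, 16, 19]
22 → extends → [3, 6, 9, 13, 16, 19, 22]
4 → replaces 6 → [3, 4, 9, 13, 16, 19, 22]
5 → replaces 9 → [3, 4, 5, 13, 16, 19, 22]
6 → replaces 13 → [3, 4, 5, 6, 16, 19, 22]
7 → replaces 16 → [3, 4, 5, 6, 7, 19, 22]
8 → replaces 19 → [3, 4, 5, 6, 7, 8, 22]
34 → extends → [3, 4, 5, 6, 7, 8, 22, 34]
Length 8; one witness is 3, 6, 9, 13, 16, 19, 22, 34.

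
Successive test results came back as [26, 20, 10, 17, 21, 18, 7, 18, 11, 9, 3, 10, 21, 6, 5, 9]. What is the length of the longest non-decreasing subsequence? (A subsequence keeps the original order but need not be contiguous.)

5

Track the smallest tail for each achievable length (allowing ties):
26 → extends → [26]
20 → replaces 26 → [20]
10 → replaces 20 → [10]
17 → extends → [10, 17]
21 → extends → [10, 17, 21]
18 → replaces 21 → [10, 17, 18]
7 → replaces 10 → [7, 17, 18]
18 → extends → [7, 17, 18, 18]
11 → replaces 17 → [7, 11, 18, 18]
9 → replaces 11 → [7, 9, 18, 18]
3 → replaces 7 → [3, 9, 18, 18]
10 → replaces 18 → [3, 9, 10, 18]
21 → extends → [3, 9, 10, 18, 21]
6 → replaces 9 → [3, 6, 10, 18, 21]
5 → replaces 6 → [3, 5, 10, 18, 21]
9 → replaces 10 → [3, 5, 9, 18, 21]
Five tails, so the longest non-decreasing subsequence has length 5 (e.g. 10, 17, 18, 18, 21).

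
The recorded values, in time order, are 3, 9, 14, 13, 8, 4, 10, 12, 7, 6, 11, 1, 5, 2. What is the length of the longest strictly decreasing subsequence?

Negate each value so 'decreasing' becomes 'increasing', then run patience tails on the negated sequence:
-3 → extends → [-3]
-9 → replaces -3 → [-9]
-14 → replaces -9 → [-14]
-13 → extends → [-14, -13]
-8 → extends → [-14, -13, -8]
-4 → extends → [-14, -13, -8, -4]
-10 → replaces -8 → [-14, -13, -10, -4]
-12 → replaces -10 → [-14, -13, -12, -4]
-7 → replaces -4 → [-14, -13, -12, -7]
-6 → extends → [-14, -13, -12, -7, -6]
-11 → replaces -7 → [-14, -13, -12, -11, -6]
-1 → extends → [-14, -13, -12, -11, -6, -1]
-5 → replaces -1 → [-14, -13, -12, -11, -6, -5]
-2 → extends → [-14, -13, -12, -11, -6, -5, -2]
Seven tails, so the longest strictly decreasing subsequence of the original has length 7.

7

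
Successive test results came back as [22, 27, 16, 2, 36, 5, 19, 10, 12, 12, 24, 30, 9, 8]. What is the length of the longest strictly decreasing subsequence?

5

Let dp[i] be the longest strictly decreasing subsequence ending at i:
i:      1  2  3  4  5  6  7  8  9 10 11 12 13 14
a[i]:  22 27 16  2 36  5 19 10 12 12 24 30  9  8
dp:     1  1  2  3  1  3  2  3  3  3  2  2  4  5
Maximum is 5.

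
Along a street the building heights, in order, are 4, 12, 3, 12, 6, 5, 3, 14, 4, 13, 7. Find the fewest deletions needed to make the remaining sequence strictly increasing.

Fewest deletions = n − (longest strictly increasing subsequence).
i:      1  2  3  4  5  6  7  8  9 10 11
a[i]:   4 12  3 12  6  5  3 14  4 13  7
dp:     1  2  1  2  2  2  1  3  2  3  3
max dp = 3, so deletions = 11 − 3 = 8.

8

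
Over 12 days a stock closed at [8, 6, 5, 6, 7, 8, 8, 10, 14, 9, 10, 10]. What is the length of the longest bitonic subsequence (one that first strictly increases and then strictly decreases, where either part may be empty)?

inc[i] = longest strictly increasing subsequence ending at i; dec[i] = longest strictly decreasing subsequence starting at i:
i:      1  2  3  4  5  6  7  8  9 10 11 12
a[i]:   8  6  5  6  7  8  8 10 14  9 10 10
inc:    1  1  1  2  3  4  4  5  6  5  6  6
dec:    3  2  1  1  1  1  1  2  2  1  1  1
Best peak at i=9 (value 14): inc=6, dec=2, length 6+2−1 = 7.

7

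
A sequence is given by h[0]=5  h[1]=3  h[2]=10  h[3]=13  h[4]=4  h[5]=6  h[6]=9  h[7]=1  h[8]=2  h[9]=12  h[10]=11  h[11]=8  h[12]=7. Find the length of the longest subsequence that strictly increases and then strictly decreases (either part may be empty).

inc[i] = longest strictly increasing subsequence ending at i; dec[i] = longest strictly decreasing subsequence starting at i:
i:      0  1  2  3  4  5  6  7  8  9 10 11 12
h[i]:   5  3 10 13  4  6  9  1  2 12 11  8  7
inc:    1  1  2  3  2  3  4  1  2  5  5  4  4
dec:    3  2  4  5  2  2  3  1  1  4  3  2  1
Best peak at i=9 (value 12): inc=5, dec=4, length 5+4−1 = 8.

8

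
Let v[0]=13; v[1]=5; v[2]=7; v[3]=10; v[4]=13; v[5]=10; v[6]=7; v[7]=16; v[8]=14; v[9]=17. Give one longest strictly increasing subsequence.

5, 7, 10, 13, 16, 17

Patience tails give the LIS length; then backtrack through the dp parents:
13 → extends → [13]
5 → replaces 13 → [5]
7 → extends → [5, 7]
10 → extends → [5, 7, 10]
13 → extends → [5, 7, 10, 13]
10 → already a tail → [5, 7, 10, 13]
7 → already a tail → [5, 7, 10, 13]
16 → extends → [5, 7, 10, 13, 16]
14 → replaces 16 → [5, 7, 10, 13, 14]
17 → extends → [5, 7, 10, 13, 14, 17]
Length 6; one witness is 5, 7, 10, 13, 16, 17.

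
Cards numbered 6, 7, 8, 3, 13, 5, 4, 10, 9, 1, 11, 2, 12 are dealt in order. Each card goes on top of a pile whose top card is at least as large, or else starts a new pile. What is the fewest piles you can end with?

Place each on the leftmost legal pile:
6 → new pile 1 (tops now [6])
7 → new pile 2 (tops now [6, 7])
8 → new pile 3 (tops now [6, 7, 8])
3 → pile 1 (tops now [3, 7, 8])
13 → new pile 4 (tops now [3, 7, 8, 13])
5 → pile 2 (tops now [3, 5, 8, 13])
4 → pile 2 (tops now [3, 4, 8, 13])
10 → pile 4 (tops now [3, 4, 8, 10])
9 → pile 4 (tops now [3, 4, 8, 9])
1 → pile 1 (tops now [1, 4, 8, 9])
11 → new pile 5 (tops now [1, 4, 8, 9, 11])
2 → pile 2 (tops now [1, 2, 8, 9, 11])
12 → new pile 6 (tops now [1, 2, 8, 9, 11, 12])
Six piles.

6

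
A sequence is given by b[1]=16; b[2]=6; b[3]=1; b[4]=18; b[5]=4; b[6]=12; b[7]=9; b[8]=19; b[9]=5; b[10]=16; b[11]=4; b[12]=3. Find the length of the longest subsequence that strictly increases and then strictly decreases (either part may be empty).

inc[i] = longest strictly increasing subsequence ending at i; dec[i] = longest strictly decreasing subsequence starting at i:
i:      1  2  3  4  5  6  7  8  9 10 11 12
b[i]:  16  6  1 18  4 12  9 19  5 16  4  3
inc:    1  1  1  2  2  3  3  4  3  4  2  2
dec:    6  4  1  6  2  5  4  4  3  3  2  1
Best peak at i=4 (value 18): inc=2, dec=6, length 2+6−1 = 7.

7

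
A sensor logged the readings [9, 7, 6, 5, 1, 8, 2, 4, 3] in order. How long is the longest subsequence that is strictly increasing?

3

Track the smallest tail for each achievable length (strict):
9 → extends → [9]
7 → replaces 9 → [7]
6 → replaces 7 → [6]
5 → replaces 6 → [5]
1 → replaces 5 → [1]
8 → extends → [1, 8]
2 → replaces 8 → [1, 2]
4 → extends → [1, 2, 4]
3 → replaces 4 → [1, 2, 3]
Three tails, so the longest strictly increasing subsequence has length 3 (e.g. 1, 2, 4).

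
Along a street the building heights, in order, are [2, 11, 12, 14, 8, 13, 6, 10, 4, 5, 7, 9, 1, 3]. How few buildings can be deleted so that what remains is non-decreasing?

9

Fewest deletions = n − (longest non-decreasing subsequence).
Patience tails:
2 → extends → [2]
11 → extends → [2, 11]
12 → extends → [2, 11, 12]
14 → extends → [2, 11, 12, 14]
8 → replaces 11 → [2, 8, 12, 14]
13 → replaces 14 → [2, 8, 12, 13]
6 → replaces 8 → [2, 6, 12, 13]
10 → replaces 12 → [2, 6, 10, 13]
4 → replaces 6 → [2, 4, 10, 13]
5 → replaces 10 → [2, 4, 5, 13]
7 → replaces 13 → [2, 4, 5, 7]
9 → extends → [2, 4, 5, 7, 9]
1 → replaces 2 → [1, 4, 5, 7, 9]
3 → replaces 4 → [1, 3, 5, 7, 9]
Longest non-decreasing subsequence has length 5, so deletions = 14 − 5 = 9.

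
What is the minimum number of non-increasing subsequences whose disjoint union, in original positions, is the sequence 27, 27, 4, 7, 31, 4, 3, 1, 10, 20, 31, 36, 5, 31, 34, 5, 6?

Place each on the leftmost legal pile:
27 → new pile 1 (tops now [27])
27 → pile 1 (tops now [27])
4 → pile 1 (tops now [4])
7 → new pile 2 (tops now [4, 7])
31 → new pile 3 (tops now [4, 7, 31])
4 → pile 1 (tops now [4, 7, 31])
3 → pile 1 (tops now [3, 7, 31])
1 → pile 1 (tops now [1, 7, 31])
10 → pile 3 (tops now [1, 7, 10])
20 → new pile 4 (tops now [1, 7, 10, 20])
31 → new pile 5 (tops now [1, 7, 10, 20, 31])
36 → new pile 6 (tops now [1, 7, 10, 20, 31, 36])
5 → pile 2 (tops now [1, 5, 10, 20, 31, 36])
31 → pile 5 (tops now [1, 5, 10, 20, 31, 36])
34 → pile 6 (tops now [1, 5, 10, 20, 31, 34])
5 → pile 2 (tops now [1, 5, 10, 20, 31, 34])
6 → pile 3 (tops now [1, 5, 6, 20, 31, 34])
Six piles.

6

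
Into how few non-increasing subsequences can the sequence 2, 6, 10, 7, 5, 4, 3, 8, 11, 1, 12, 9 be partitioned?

6

The minimum number of non-increasing subsequences covering a sequence equals the length of its longest strictly increasing subsequence.
LIS length is 6 (e.g. 2, 6, 7, 8, 11, 12), so 6 piles are needed.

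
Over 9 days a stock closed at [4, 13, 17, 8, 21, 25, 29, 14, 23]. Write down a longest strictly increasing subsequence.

Patience tails give the LIS length; then backtrack through the dp parents:
4 → extends → [4]
13 → extends → [4, 13]
17 → extends → [4, 13, 17]
8 → replaces 13 → [4, 8, 17]
21 → extends → [4, 8, 17, 21]
25 → extends → [4, 8, 17, 21, 25]
29 → extends → [4, 8, 17, 21, 25, 29]
14 → replaces 17 → [4, 8, 14, 21, 25, 29]
23 → replaces 25 → [4, 8, 14, 21, 23, 29]
Length 6; one witness is 4, 13, 17, 21, 25, 29.

4, 13, 17, 21, 25, 29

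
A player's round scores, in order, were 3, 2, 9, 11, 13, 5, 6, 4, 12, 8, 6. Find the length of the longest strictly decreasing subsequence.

Let dp[i] be the longest strictly decreasing subsequence ending at i:
i:      1  2  3  4  5  6  7  8  9 10 11
a[i]:   3  2  9 11 13  5  6  4 12  8  6
dp:     1  2  1  1  1  2  2  3  2  3  4
Maximum is 4.

4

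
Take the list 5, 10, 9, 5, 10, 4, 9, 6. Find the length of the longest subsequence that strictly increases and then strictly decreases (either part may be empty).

inc[i] = longest strictly increasing subsequence ending at i; dec[i] = longest strictly decreasing subsequence starting at i:
i:      1  2  3  4  5  6  7  8
a[i]:   5 10  9  5 10  4  9  6
inc:    1  2  2  1  3  1  2  2
dec:    2  4  3  2  3  1  2  1
Best peak at i=2 (value 10): inc=2, dec=4, length 2+4−1 = 5.

5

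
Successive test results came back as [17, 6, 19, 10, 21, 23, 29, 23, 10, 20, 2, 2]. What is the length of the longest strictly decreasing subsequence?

Negate each value so 'decreasing' becomes 'increasing', then run patience tails on the negated sequence:
-17 → extends → [-17]
-6 → extends → [-17, -6]
-19 → replaces -17 → [-19, -6]
-10 → replaces -6 → [-19, -10]
-21 → replaces -19 → [-21, -10]
-23 → replaces -21 → [-23, -10]
-29 → replaces -23 → [-29, -10]
-23 → replaces -10 → [-29, -23]
-10 → extends → [-29, -23, -10]
-20 → replaces -10 → [-29, -23, -20]
-2 → extends → [-29, -23, -20, -2]
-2 → already a tail → [-29, -23, -20, -2]
Four tails, so the longest strictly decreasing subsequence of the original has length 4.

4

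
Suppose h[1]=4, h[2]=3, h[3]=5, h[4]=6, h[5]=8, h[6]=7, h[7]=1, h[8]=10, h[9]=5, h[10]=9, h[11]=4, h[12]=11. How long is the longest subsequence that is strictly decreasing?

4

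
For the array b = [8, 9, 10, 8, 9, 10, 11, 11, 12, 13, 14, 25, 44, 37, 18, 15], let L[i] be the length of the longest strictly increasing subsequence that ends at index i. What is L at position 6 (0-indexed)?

4

dp[i] = 1 + max{dp[j] : j<i, b[j]<b[i]} (or 1 if no such j):
i:      0  1  2  3  4  5  6  7  8  9 10 11 12 13 14 15
b[i]:   8  9 10  8  9 10 11 11 12 13 14 25 44 37 18 15
dp:     1  2  3  1  2  3  4  4  5  6  7  8  9  9  8  8
At index 6 the value is 4.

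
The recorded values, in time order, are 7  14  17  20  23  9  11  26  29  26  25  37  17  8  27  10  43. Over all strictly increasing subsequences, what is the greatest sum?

216

Let S[i] be the best sum of a strictly increasing subsequence ending at i:
i:       1   2   3   4   5   6   7   8   9  10  11  12  13  14  15  16  17
a[i]:    7  14  17  20  23   9  11  26  29  26  25  37  17   8  27  10  43
S:       7  21  38  58  81  16  27 107 136 107 106 173  44  15 134  26 216
Maximum is 216 (e.g. 7 + 14 + 17 + 20 + 23 + 26 + 29 + 37 + 43).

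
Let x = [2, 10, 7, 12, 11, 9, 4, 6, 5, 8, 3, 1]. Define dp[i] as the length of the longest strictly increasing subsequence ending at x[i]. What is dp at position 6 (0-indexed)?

2

dp[i] = 1 + max{dp[j] : j<i, x[j]<x[i]} (or 1 if no such j):
i:      0  1  2  3  4  5  6  7  8  9 10 11
x[i]:   2 10  7 12 11  9  4  6  5  8  3  1
dp:     1  2  2  3  3  3  2  3  3  4  2  1
At index 6 the value is 2.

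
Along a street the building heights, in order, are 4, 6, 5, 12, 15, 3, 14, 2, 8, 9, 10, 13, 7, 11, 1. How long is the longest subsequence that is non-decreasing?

Track the smallest tail for each achievable length (allowing ties):
4 → extends → [4]
6 → extends → [4, 6]
5 → replaces 6 → [4, 5]
12 → extends → [4, 5, 12]
15 → extends → [4, 5, 12, 15]
3 → replaces 4 → [3, 5, 12, 15]
14 → replaces 15 → [3, 5, 12, 14]
2 → replaces 3 → [2, 5, 12, 14]
8 → replaces 12 → [2, 5, 8, 14]
9 → replaces 14 → [2, 5, 8, 9]
10 → extends → [2, 5, 8, 9, 10]
13 → extends → [2, 5, 8, 9, 10, 13]
7 → replaces 8 → [2, 5, 7, 9, 10, 13]
11 → replaces 13 → [2, 5, 7, 9, 10, 11]
1 → replaces 2 → [1, 5, 7, 9, 10, 11]
Six tails, so the longest non-decreasing subsequence has length 6 (e.g. 4, 6, 8, 9, 10, 13).

6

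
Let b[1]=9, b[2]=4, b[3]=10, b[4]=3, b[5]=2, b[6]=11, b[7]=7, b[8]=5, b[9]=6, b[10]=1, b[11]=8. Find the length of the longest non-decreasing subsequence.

Let dp[i] be the length of the longest such subsequence ending at index i:
i:      1  2  3  4  5  6  7  8  9 10 11
b[i]:   9  4 10  3  2 11  7  5  6  1  8
dp:     1  1  2  1  1  3  2  2  3  1  4
Maximum dp value is 4.

4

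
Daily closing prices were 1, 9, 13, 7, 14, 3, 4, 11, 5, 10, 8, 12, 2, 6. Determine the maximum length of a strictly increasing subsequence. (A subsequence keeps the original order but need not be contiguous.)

Let dp[i] be the length of the longest such subsequence ending at index i:
i:      1  2  3  4  5  6  7  8  9 10 11 12 13 14
a[i]:   1  9 13  7 14  3  4 11  5 10  8 12  2  6
dp:     1  2  3  2  4  2  3  4  4  5  5  6  2  5
Maximum dp value is 6.

6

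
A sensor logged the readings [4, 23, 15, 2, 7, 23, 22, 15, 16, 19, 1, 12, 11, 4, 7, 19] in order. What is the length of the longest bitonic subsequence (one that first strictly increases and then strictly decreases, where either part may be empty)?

inc[i] = longest strictly increasing subsequence ending at i; dec[i] = longest strictly decreasing subsequence starting at i:
i:      1  2  3  4  5  6  7  8  9 10 11 12 13 14 15 16
a[i]:   4 23 15  2  7 23 22 15 16 19  1 12 11  4  7 19
inc:    1  2  2  1  2  3  3  3  4  5  1  3  3  2  3  5
dec:    3  6  4  2  2  6  5  4  4  4  1  3  2  1  1  1
Best peak at i=6 (value 23): inc=3, dec=6, length 3+6−1 = 8.

8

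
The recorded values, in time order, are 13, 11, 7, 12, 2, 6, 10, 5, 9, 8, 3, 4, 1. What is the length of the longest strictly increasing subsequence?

3

Track the smallest tail for each achievable length (strict):
13 → extends → [13]
11 → replaces 13 → [11]
7 → replaces 11 → [7]
12 → extends → [7, 12]
2 → replaces 7 → [2, 12]
6 → replaces 12 → [2, 6]
10 → extends → [2, 6, 10]
5 → replaces 6 → [2, 5, 10]
9 → replaces 10 → [2, 5, 9]
8 → replaces 9 → [2, 5, 8]
3 → replaces 5 → [2, 3, 8]
4 → replaces 8 → [2, 3, 4]
1 → replaces 2 → [1, 3, 4]
Three tails, so the longest strictly increasing subsequence has length 3 (e.g. 2, 6, 10).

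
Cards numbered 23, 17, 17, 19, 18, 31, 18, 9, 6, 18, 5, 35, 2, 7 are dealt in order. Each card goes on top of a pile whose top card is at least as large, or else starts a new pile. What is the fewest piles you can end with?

Place each on the leftmost legal pile:
23 → new pile 1 (tops now [23])
17 → pile 1 (tops now [17])
17 → pile 1 (tops now [17])
19 → new pile 2 (tops now [17, 19])
18 → pile 2 (tops now [17, 18])
31 → new pile 3 (tops now [17, 18, 31])
18 → pile 2 (tops now [17, 18, 31])
9 → pile 1 (tops now [9, 18, 31])
6 → pile 1 (tops now [6, 18, 31])
18 → pile 2 (tops now [6, 18, 31])
5 → pile 1 (tops now [5, 18, 31])
35 → new pile 4 (tops now [5, 18, 31, 35])
2 → pile 1 (tops now [2, 18, 31, 35])
7 → pile 2 (tops now [2, 7, 31, 35])
Four piles.

4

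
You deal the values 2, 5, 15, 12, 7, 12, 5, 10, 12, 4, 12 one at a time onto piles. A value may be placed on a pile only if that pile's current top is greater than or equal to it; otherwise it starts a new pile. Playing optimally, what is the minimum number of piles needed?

The minimum number of non-increasing subsequences covering a sequence equals the length of its longest strictly increasing subsequence.
LIS length is 5 (e.g. 2, 5, 7, 10, 12), so 5 piles are needed.

5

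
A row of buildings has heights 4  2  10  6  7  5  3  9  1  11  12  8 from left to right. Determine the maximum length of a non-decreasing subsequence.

6

Let dp[i] be the length of the longest such subsequence ending at index i:
i:      1  2  3  4  5  6  7  8  9 10 11 12
a[i]:   4  2 10  6  7  5  3  9  1 11 12  8
dp:     1  1  2  2  3  2  2  4  1  5  6  4
Maximum dp value is 6.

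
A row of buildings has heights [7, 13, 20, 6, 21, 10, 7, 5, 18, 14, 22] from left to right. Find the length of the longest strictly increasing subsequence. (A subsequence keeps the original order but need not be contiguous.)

Let dp[i] be the length of the longest such subsequence ending at index i:
i:      1  2  3  4  5  6  7  8  9 10 11
a[i]:   7 13 20  6 21 10  7  5 18 14 22
dp:     1  2  3  1  4  2  2  1  3  3  5
Maximum dp value is 5.

5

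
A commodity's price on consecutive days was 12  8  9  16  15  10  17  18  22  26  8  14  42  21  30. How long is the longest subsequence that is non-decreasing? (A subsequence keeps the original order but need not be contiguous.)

8

Let dp[i] be the length of the longest such subsequence ending at index i:
i:      1  2  3  4  5  6  7  8  9 10 11 12 13 14 15
a[i]:  12  8  9 16 15 10 17 18 22 26  8 14 42 21 30
dp:     1  1  2  3  3  3  4  5  6  7  2  4  8  6  8
Maximum dp value is 8.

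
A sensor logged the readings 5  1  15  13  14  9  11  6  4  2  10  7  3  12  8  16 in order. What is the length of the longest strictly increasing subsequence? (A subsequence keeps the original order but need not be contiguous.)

5

Let dp[i] be the length of the longest such subsequence ending at index i:
i:      1  2  3  4  5  6  7  8  9 10 11 12 13 14 15 16
a[i]:   5  1 15 13 14  9 11  6  4  2 10  7  3 12  8 16
dp:     1  1  2  2  3  2  3  2  2  2  3  3  3  4  4  5
Maximum dp value is 5.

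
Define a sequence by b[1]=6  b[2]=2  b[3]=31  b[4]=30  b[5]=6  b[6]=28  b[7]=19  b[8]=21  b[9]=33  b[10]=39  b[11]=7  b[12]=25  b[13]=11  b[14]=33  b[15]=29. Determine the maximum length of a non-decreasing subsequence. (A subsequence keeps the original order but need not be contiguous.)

Track the smallest tail for each achievable length (allowing ties):
6 → extends → [6]
2 → replaces 6 → [2]
31 → extends → [2, 31]
30 → replaces 31 → [2, 30]
6 → replaces 30 → [2, 6]
28 → extends → [2, 6, 28]
19 → replaces 28 → [2, 6, 19]
21 → extends → [2, 6, 19, 21]
33 → extends → [2, 6, 19, 21, 33]
39 → extends → [2, 6, 19, 21, 33, 39]
7 → replaces 19 → [2, 6, 7, 21, 33, 39]
25 → replaces 33 → [2, 6, 7, 21, 25, 39]
11 → replaces 21 → [2, 6, 7, 11, 25, 39]
33 → replaces 39 → [2, 6, 7, 11, 25, 33]
29 → replaces 33 → [2, 6, 7, 11, 25, 29]
Six tails, so the longest non-decreasing subsequence has length 6 (e.g. 6, 6, 19, 21, 33, 39).

6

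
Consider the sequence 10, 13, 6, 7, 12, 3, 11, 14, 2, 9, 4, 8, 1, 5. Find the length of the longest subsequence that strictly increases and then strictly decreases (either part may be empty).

inc[i] = longest strictly increasing subsequence ending at i; dec[i] = longest strictly decreasing subsequence starting at i:
i:      1  2  3  4  5  6  7  8  9 10 11 12 13 14
a[i]:  10 13  6  7 12  3 11 14  2  9  4  8  1  5
inc:    1  2  1  2  3  1  3  4  1  3  2  3  1  3
dec:    5  6  4  4  5  3  4  4  2  3  2  2  1  1
Best peak at i=2 (value 13): inc=2, dec=6, length 2+6−1 = 7.

7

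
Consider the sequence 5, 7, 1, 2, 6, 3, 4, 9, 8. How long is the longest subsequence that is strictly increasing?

Track the smallest tail for each achievable length (strict):
5 → extends → [5]
7 → extends → [5, 7]
1 → replaces 5 → [1, 7]
2 → replaces 7 → [1, 2]
6 → extends → [1, 2, 6]
3 → replaces 6 → [1, 2, 3]
4 → extends → [1, 2, 3, 4]
9 → extends → [1, 2, 3, 4, 9]
8 → replaces 9 → [1, 2, 3, 4, 8]
Five tails, so the longest strictly increasing subsequence has length 5 (e.g. 1, 2, 3, 4, 9).

5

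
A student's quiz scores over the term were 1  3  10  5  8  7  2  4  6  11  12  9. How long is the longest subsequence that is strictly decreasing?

Negate each value so 'decreasing' becomes 'increasing', then run patience tails on the negated sequence:
-1 → extends → [-1]
-3 → replaces -1 → [-3]
-10 → replaces -3 → [-10]
-5 → extends → [-10, -5]
-8 → replaces -5 → [-10, -8]
-7 → extends → [-10, -8, -7]
-2 → extends → [-10, -8, -7, -2]
-4 → replaces -2 → [-10, -8, -7, -4]
-6 → replaces -4 → [-10, -8, -7, -6]
-11 → replaces -10 → [-11, -8, -7, -6]
-12 → replaces -11 → [-12, -8, -7, -6]
-9 → replaces -8 → [-12, -9, -7, -6]
Four tails, so the longest strictly decreasing subsequence of the original has length 4.

4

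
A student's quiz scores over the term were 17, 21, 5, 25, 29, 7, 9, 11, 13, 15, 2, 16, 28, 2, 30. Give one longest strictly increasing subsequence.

Patience tails give the LIS length; then backtrack through the dp parents:
17 → extends → [17]
21 → extends → [17, 21]
5 → replaces 17 → [5, 21]
25 → extends → [5, 21, 25]
29 → extends → [5, 21, 25, 29]
7 → replaces 21 → [5, 7, 25, 29]
9 → replaces 25 → [5, 7, 9, 29]
11 → replaces 29 → [5, 7, 9, 11]
13 → extends → [5, 7, 9, 11, 13]
15 → extends → [5, 7, 9, 11, 13, 15]
2 → replaces 5 → [2, 7, 9, 11, 13, 15]
16 → extends → [2, 7, 9, 11, 13, 15, 16]
28 → extends → [2, 7, 9, 11, 13, 15, 16, 28]
2 → already a tail → [2, 7, 9, 11, 13, 15, 16, 28]
30 → extends → [2, 7, 9, 11, 13, 15, 16, 28, 30]
Length 9; one witness is 5, 7, 9, 11, 13, 15, 16, 28, 30.

5, 7, 9, 11, 13, 15, 16, 28, 30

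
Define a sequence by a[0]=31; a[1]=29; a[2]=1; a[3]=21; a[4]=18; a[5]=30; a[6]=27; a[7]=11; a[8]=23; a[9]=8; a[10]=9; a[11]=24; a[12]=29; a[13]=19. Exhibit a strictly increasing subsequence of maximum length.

Patience tails give the LIS length; then backtrack through the dp parents:
31 → extends → [31]
29 → replaces 31 → [29]
1 → replaces 29 → [1]
21 → extends → [1, 21]
18 → replaces 21 → [1, 18]
30 → extends → [1, 18, 30]
27 → replaces 30 → [1, 18, 27]
11 → replaces 18 → [1, 11, 27]
23 → replaces 27 → [1, 11, 23]
8 → replaces 11 → [1, 8, 23]
9 → replaces 23 → [1, 8, 9]
24 → extends → [1, 8, 9, 24]
29 → extends → [1, 8, 9, 24, 29]
19 → replaces 24 → [1, 8, 9, 19, 29]
Length 5; one witness is 1, 21, 23, 24, 29.

1, 21, 23, 24, 29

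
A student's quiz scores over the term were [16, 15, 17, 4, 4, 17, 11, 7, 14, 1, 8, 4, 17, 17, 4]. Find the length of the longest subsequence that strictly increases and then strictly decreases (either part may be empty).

5

inc[i] = longest strictly increasing subsequence ending at i; dec[i] = longest strictly decreasing subsequence starting at i:
i:      1  2  3  4  5  6  7  8  9 10 11 12 13 14 15
a[i]:  16 15 17  4  4 17 11  7 14  1  8  4 17 17  4
inc:    1  1  2  1  1  2  2  2  3  1  3  2  4  4  2
dec:    5  4  4  2  2  4  3  2  3  1  2  1  2  2  1
Best peak at i=1 (value 16): inc=1, dec=5, length 1+5−1 = 5.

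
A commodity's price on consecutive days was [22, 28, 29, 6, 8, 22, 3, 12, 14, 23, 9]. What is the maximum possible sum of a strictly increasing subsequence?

79

Let S[i] be the best sum of a strictly increasing subsequence ending at i:
i:      1  2  3  4  5  6  7  8  9 10 11
a[i]:  22 28 29  6  8 22  3 12 14 23  9
S:     22 50 79  6 14 36  3 26 40 63 23
Maximum is 79 (e.g. 22 + 28 + 29).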